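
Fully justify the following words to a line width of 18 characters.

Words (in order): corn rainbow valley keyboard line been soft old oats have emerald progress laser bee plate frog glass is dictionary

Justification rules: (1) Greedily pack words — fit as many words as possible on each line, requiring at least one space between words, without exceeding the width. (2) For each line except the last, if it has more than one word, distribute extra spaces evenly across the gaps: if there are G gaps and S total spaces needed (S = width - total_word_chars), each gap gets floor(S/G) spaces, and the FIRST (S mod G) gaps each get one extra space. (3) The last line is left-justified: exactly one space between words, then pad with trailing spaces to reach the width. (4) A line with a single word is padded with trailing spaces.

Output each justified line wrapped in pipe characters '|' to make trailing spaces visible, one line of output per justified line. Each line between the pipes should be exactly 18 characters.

Line 1: ['corn', 'rainbow'] (min_width=12, slack=6)
Line 2: ['valley', 'keyboard'] (min_width=15, slack=3)
Line 3: ['line', 'been', 'soft', 'old'] (min_width=18, slack=0)
Line 4: ['oats', 'have', 'emerald'] (min_width=17, slack=1)
Line 5: ['progress', 'laser', 'bee'] (min_width=18, slack=0)
Line 6: ['plate', 'frog', 'glass'] (min_width=16, slack=2)
Line 7: ['is', 'dictionary'] (min_width=13, slack=5)

Answer: |corn       rainbow|
|valley    keyboard|
|line been soft old|
|oats  have emerald|
|progress laser bee|
|plate  frog  glass|
|is dictionary     |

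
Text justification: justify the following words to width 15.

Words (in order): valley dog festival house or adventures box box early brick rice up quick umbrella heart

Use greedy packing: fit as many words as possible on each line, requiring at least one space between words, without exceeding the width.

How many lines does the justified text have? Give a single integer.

Line 1: ['valley', 'dog'] (min_width=10, slack=5)
Line 2: ['festival', 'house'] (min_width=14, slack=1)
Line 3: ['or', 'adventures'] (min_width=13, slack=2)
Line 4: ['box', 'box', 'early'] (min_width=13, slack=2)
Line 5: ['brick', 'rice', 'up'] (min_width=13, slack=2)
Line 6: ['quick', 'umbrella'] (min_width=14, slack=1)
Line 7: ['heart'] (min_width=5, slack=10)
Total lines: 7

Answer: 7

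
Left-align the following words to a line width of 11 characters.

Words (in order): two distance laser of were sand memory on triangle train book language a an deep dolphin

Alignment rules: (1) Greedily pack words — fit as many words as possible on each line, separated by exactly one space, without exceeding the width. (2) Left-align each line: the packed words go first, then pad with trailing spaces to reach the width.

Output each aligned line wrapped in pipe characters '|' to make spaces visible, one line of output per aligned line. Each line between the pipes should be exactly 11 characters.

Line 1: ['two'] (min_width=3, slack=8)
Line 2: ['distance'] (min_width=8, slack=3)
Line 3: ['laser', 'of'] (min_width=8, slack=3)
Line 4: ['were', 'sand'] (min_width=9, slack=2)
Line 5: ['memory', 'on'] (min_width=9, slack=2)
Line 6: ['triangle'] (min_width=8, slack=3)
Line 7: ['train', 'book'] (min_width=10, slack=1)
Line 8: ['language', 'a'] (min_width=10, slack=1)
Line 9: ['an', 'deep'] (min_width=7, slack=4)
Line 10: ['dolphin'] (min_width=7, slack=4)

Answer: |two        |
|distance   |
|laser of   |
|were sand  |
|memory on  |
|triangle   |
|train book |
|language a |
|an deep    |
|dolphin    |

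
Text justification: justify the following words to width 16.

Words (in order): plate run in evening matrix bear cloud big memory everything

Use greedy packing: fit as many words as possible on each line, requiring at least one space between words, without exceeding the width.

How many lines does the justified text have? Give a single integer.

Line 1: ['plate', 'run', 'in'] (min_width=12, slack=4)
Line 2: ['evening', 'matrix'] (min_width=14, slack=2)
Line 3: ['bear', 'cloud', 'big'] (min_width=14, slack=2)
Line 4: ['memory'] (min_width=6, slack=10)
Line 5: ['everything'] (min_width=10, slack=6)
Total lines: 5

Answer: 5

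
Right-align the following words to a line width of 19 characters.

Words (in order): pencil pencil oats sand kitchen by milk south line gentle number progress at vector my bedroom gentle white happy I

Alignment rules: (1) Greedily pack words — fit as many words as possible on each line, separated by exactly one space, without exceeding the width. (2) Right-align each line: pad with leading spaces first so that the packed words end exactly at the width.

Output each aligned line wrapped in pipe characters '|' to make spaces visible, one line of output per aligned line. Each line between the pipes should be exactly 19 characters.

Answer: | pencil pencil oats|
|    sand kitchen by|
|    milk south line|
|      gentle number|
| progress at vector|
|  my bedroom gentle|
|      white happy I|

Derivation:
Line 1: ['pencil', 'pencil', 'oats'] (min_width=18, slack=1)
Line 2: ['sand', 'kitchen', 'by'] (min_width=15, slack=4)
Line 3: ['milk', 'south', 'line'] (min_width=15, slack=4)
Line 4: ['gentle', 'number'] (min_width=13, slack=6)
Line 5: ['progress', 'at', 'vector'] (min_width=18, slack=1)
Line 6: ['my', 'bedroom', 'gentle'] (min_width=17, slack=2)
Line 7: ['white', 'happy', 'I'] (min_width=13, slack=6)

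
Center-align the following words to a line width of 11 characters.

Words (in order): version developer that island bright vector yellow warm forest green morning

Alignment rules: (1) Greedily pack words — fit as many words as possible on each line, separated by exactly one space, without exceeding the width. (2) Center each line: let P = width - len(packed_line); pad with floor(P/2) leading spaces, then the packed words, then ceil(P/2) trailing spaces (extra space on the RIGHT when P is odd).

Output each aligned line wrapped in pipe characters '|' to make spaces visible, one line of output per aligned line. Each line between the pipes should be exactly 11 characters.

Answer: |  version  |
| developer |
|that island|
|  bright   |
|  vector   |
|yellow warm|
|  forest   |
|   green   |
|  morning  |

Derivation:
Line 1: ['version'] (min_width=7, slack=4)
Line 2: ['developer'] (min_width=9, slack=2)
Line 3: ['that', 'island'] (min_width=11, slack=0)
Line 4: ['bright'] (min_width=6, slack=5)
Line 5: ['vector'] (min_width=6, slack=5)
Line 6: ['yellow', 'warm'] (min_width=11, slack=0)
Line 7: ['forest'] (min_width=6, slack=5)
Line 8: ['green'] (min_width=5, slack=6)
Line 9: ['morning'] (min_width=7, slack=4)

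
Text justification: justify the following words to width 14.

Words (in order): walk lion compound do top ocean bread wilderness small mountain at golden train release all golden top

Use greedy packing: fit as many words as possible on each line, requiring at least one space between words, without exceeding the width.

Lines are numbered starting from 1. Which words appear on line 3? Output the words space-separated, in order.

Answer: top ocean

Derivation:
Line 1: ['walk', 'lion'] (min_width=9, slack=5)
Line 2: ['compound', 'do'] (min_width=11, slack=3)
Line 3: ['top', 'ocean'] (min_width=9, slack=5)
Line 4: ['bread'] (min_width=5, slack=9)
Line 5: ['wilderness'] (min_width=10, slack=4)
Line 6: ['small', 'mountain'] (min_width=14, slack=0)
Line 7: ['at', 'golden'] (min_width=9, slack=5)
Line 8: ['train', 'release'] (min_width=13, slack=1)
Line 9: ['all', 'golden', 'top'] (min_width=14, slack=0)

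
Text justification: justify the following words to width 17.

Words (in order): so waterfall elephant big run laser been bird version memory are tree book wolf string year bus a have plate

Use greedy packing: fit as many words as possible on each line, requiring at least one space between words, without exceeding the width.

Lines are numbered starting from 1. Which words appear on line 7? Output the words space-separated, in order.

Answer: bus a have plate

Derivation:
Line 1: ['so', 'waterfall'] (min_width=12, slack=5)
Line 2: ['elephant', 'big', 'run'] (min_width=16, slack=1)
Line 3: ['laser', 'been', 'bird'] (min_width=15, slack=2)
Line 4: ['version', 'memory'] (min_width=14, slack=3)
Line 5: ['are', 'tree', 'book'] (min_width=13, slack=4)
Line 6: ['wolf', 'string', 'year'] (min_width=16, slack=1)
Line 7: ['bus', 'a', 'have', 'plate'] (min_width=16, slack=1)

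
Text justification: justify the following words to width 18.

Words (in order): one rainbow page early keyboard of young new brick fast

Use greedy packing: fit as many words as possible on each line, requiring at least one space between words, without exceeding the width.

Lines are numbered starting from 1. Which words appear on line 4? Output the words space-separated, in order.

Line 1: ['one', 'rainbow', 'page'] (min_width=16, slack=2)
Line 2: ['early', 'keyboard', 'of'] (min_width=17, slack=1)
Line 3: ['young', 'new', 'brick'] (min_width=15, slack=3)
Line 4: ['fast'] (min_width=4, slack=14)

Answer: fast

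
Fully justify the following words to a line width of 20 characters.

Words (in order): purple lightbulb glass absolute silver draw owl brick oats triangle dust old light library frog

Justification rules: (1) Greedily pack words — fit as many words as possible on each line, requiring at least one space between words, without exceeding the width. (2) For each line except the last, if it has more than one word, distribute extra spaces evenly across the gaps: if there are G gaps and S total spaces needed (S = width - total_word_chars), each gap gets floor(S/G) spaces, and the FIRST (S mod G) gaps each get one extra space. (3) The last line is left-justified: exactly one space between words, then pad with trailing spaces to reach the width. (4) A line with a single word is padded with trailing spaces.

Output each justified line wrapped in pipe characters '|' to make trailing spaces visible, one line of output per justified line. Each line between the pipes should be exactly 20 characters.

Answer: |purple     lightbulb|
|glass       absolute|
|silver    draw   owl|
|brick  oats triangle|
|dust    old    light|
|library frog        |

Derivation:
Line 1: ['purple', 'lightbulb'] (min_width=16, slack=4)
Line 2: ['glass', 'absolute'] (min_width=14, slack=6)
Line 3: ['silver', 'draw', 'owl'] (min_width=15, slack=5)
Line 4: ['brick', 'oats', 'triangle'] (min_width=19, slack=1)
Line 5: ['dust', 'old', 'light'] (min_width=14, slack=6)
Line 6: ['library', 'frog'] (min_width=12, slack=8)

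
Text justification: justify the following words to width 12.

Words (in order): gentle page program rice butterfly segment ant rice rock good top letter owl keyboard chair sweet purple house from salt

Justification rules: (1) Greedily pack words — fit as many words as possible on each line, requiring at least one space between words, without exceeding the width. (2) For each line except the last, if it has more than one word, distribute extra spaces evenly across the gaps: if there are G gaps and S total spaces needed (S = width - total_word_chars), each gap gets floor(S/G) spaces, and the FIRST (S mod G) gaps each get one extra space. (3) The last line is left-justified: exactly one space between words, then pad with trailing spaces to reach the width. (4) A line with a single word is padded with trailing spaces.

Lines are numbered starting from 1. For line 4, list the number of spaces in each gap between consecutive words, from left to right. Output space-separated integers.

Line 1: ['gentle', 'page'] (min_width=11, slack=1)
Line 2: ['program', 'rice'] (min_width=12, slack=0)
Line 3: ['butterfly'] (min_width=9, slack=3)
Line 4: ['segment', 'ant'] (min_width=11, slack=1)
Line 5: ['rice', 'rock'] (min_width=9, slack=3)
Line 6: ['good', 'top'] (min_width=8, slack=4)
Line 7: ['letter', 'owl'] (min_width=10, slack=2)
Line 8: ['keyboard'] (min_width=8, slack=4)
Line 9: ['chair', 'sweet'] (min_width=11, slack=1)
Line 10: ['purple', 'house'] (min_width=12, slack=0)
Line 11: ['from', 'salt'] (min_width=9, slack=3)

Answer: 2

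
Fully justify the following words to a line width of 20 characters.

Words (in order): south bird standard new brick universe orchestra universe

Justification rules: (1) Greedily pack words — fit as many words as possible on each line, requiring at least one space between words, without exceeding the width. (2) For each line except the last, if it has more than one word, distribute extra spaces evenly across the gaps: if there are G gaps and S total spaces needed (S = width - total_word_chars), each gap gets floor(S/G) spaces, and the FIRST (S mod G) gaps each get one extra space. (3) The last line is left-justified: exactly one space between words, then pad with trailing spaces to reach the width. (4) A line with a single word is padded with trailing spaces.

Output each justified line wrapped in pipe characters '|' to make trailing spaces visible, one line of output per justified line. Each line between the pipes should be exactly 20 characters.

Line 1: ['south', 'bird', 'standard'] (min_width=19, slack=1)
Line 2: ['new', 'brick', 'universe'] (min_width=18, slack=2)
Line 3: ['orchestra', 'universe'] (min_width=18, slack=2)

Answer: |south  bird standard|
|new  brick  universe|
|orchestra universe  |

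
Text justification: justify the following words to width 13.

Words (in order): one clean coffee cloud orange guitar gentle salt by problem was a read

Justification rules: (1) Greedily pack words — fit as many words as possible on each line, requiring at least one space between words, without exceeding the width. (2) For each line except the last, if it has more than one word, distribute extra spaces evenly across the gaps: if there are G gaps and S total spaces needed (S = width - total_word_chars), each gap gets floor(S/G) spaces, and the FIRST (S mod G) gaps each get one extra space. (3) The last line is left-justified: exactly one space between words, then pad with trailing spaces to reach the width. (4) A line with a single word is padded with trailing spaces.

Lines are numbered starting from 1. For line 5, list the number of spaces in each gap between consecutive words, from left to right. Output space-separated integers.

Answer: 4

Derivation:
Line 1: ['one', 'clean'] (min_width=9, slack=4)
Line 2: ['coffee', 'cloud'] (min_width=12, slack=1)
Line 3: ['orange', 'guitar'] (min_width=13, slack=0)
Line 4: ['gentle', 'salt'] (min_width=11, slack=2)
Line 5: ['by', 'problem'] (min_width=10, slack=3)
Line 6: ['was', 'a', 'read'] (min_width=10, slack=3)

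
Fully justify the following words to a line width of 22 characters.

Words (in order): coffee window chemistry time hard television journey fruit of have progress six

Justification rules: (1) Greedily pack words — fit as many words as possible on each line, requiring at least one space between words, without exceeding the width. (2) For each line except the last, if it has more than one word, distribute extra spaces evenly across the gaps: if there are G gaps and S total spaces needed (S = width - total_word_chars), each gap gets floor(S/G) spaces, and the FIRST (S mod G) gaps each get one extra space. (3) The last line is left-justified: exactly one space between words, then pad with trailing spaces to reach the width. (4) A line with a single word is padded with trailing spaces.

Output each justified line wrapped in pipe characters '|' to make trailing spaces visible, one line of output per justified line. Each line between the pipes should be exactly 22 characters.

Answer: |coffee          window|
|chemistry   time  hard|
|television     journey|
|fruit of have progress|
|six                   |

Derivation:
Line 1: ['coffee', 'window'] (min_width=13, slack=9)
Line 2: ['chemistry', 'time', 'hard'] (min_width=19, slack=3)
Line 3: ['television', 'journey'] (min_width=18, slack=4)
Line 4: ['fruit', 'of', 'have', 'progress'] (min_width=22, slack=0)
Line 5: ['six'] (min_width=3, slack=19)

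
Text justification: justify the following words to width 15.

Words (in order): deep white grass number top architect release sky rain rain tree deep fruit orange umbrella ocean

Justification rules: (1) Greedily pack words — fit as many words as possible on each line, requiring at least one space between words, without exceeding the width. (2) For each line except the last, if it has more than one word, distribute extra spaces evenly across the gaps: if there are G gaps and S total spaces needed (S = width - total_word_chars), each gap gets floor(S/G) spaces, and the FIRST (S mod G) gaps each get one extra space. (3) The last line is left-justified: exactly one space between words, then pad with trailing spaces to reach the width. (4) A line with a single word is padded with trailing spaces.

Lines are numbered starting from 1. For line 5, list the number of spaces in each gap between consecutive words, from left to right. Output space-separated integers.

Answer: 2 1

Derivation:
Line 1: ['deep', 'white'] (min_width=10, slack=5)
Line 2: ['grass', 'number'] (min_width=12, slack=3)
Line 3: ['top', 'architect'] (min_width=13, slack=2)
Line 4: ['release', 'sky'] (min_width=11, slack=4)
Line 5: ['rain', 'rain', 'tree'] (min_width=14, slack=1)
Line 6: ['deep', 'fruit'] (min_width=10, slack=5)
Line 7: ['orange', 'umbrella'] (min_width=15, slack=0)
Line 8: ['ocean'] (min_width=5, slack=10)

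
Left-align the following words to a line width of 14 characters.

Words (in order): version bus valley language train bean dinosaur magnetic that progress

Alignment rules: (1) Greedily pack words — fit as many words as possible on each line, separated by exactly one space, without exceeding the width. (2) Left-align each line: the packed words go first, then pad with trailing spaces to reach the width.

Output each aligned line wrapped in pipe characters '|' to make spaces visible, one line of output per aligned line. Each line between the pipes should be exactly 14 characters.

Line 1: ['version', 'bus'] (min_width=11, slack=3)
Line 2: ['valley'] (min_width=6, slack=8)
Line 3: ['language', 'train'] (min_width=14, slack=0)
Line 4: ['bean', 'dinosaur'] (min_width=13, slack=1)
Line 5: ['magnetic', 'that'] (min_width=13, slack=1)
Line 6: ['progress'] (min_width=8, slack=6)

Answer: |version bus   |
|valley        |
|language train|
|bean dinosaur |
|magnetic that |
|progress      |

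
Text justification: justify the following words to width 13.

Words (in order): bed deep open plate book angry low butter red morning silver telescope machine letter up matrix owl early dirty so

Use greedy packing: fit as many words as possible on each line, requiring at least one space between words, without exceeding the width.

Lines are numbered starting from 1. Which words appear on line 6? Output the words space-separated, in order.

Line 1: ['bed', 'deep', 'open'] (min_width=13, slack=0)
Line 2: ['plate', 'book'] (min_width=10, slack=3)
Line 3: ['angry', 'low'] (min_width=9, slack=4)
Line 4: ['butter', 'red'] (min_width=10, slack=3)
Line 5: ['morning'] (min_width=7, slack=6)
Line 6: ['silver'] (min_width=6, slack=7)
Line 7: ['telescope'] (min_width=9, slack=4)
Line 8: ['machine'] (min_width=7, slack=6)
Line 9: ['letter', 'up'] (min_width=9, slack=4)
Line 10: ['matrix', 'owl'] (min_width=10, slack=3)
Line 11: ['early', 'dirty'] (min_width=11, slack=2)
Line 12: ['so'] (min_width=2, slack=11)

Answer: silver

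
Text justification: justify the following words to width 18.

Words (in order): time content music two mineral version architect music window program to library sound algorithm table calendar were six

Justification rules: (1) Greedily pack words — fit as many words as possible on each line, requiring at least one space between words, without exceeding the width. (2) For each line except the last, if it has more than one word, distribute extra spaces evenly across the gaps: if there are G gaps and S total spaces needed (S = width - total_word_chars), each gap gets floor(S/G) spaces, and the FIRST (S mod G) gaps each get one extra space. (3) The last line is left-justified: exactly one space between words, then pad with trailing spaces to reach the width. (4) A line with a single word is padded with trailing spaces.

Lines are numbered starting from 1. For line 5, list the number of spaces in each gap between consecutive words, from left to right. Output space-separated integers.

Line 1: ['time', 'content', 'music'] (min_width=18, slack=0)
Line 2: ['two', 'mineral'] (min_width=11, slack=7)
Line 3: ['version', 'architect'] (min_width=17, slack=1)
Line 4: ['music', 'window'] (min_width=12, slack=6)
Line 5: ['program', 'to', 'library'] (min_width=18, slack=0)
Line 6: ['sound', 'algorithm'] (min_width=15, slack=3)
Line 7: ['table', 'calendar'] (min_width=14, slack=4)
Line 8: ['were', 'six'] (min_width=8, slack=10)

Answer: 1 1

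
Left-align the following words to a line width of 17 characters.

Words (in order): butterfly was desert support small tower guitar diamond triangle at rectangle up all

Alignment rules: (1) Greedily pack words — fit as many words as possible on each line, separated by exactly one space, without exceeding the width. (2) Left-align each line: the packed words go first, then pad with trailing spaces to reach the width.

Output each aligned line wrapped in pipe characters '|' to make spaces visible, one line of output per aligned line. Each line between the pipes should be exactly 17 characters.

Answer: |butterfly was    |
|desert support   |
|small tower      |
|guitar diamond   |
|triangle at      |
|rectangle up all |

Derivation:
Line 1: ['butterfly', 'was'] (min_width=13, slack=4)
Line 2: ['desert', 'support'] (min_width=14, slack=3)
Line 3: ['small', 'tower'] (min_width=11, slack=6)
Line 4: ['guitar', 'diamond'] (min_width=14, slack=3)
Line 5: ['triangle', 'at'] (min_width=11, slack=6)
Line 6: ['rectangle', 'up', 'all'] (min_width=16, slack=1)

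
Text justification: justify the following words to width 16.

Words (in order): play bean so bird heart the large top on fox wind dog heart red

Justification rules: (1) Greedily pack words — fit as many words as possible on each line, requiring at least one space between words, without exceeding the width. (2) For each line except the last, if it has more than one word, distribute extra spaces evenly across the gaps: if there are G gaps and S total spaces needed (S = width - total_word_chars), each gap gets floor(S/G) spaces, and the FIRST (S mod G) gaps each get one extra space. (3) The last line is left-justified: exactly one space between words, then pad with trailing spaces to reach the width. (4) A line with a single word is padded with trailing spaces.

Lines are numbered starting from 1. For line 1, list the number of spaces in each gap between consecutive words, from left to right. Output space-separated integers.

Line 1: ['play', 'bean', 'so'] (min_width=12, slack=4)
Line 2: ['bird', 'heart', 'the'] (min_width=14, slack=2)
Line 3: ['large', 'top', 'on', 'fox'] (min_width=16, slack=0)
Line 4: ['wind', 'dog', 'heart'] (min_width=14, slack=2)
Line 5: ['red'] (min_width=3, slack=13)

Answer: 3 3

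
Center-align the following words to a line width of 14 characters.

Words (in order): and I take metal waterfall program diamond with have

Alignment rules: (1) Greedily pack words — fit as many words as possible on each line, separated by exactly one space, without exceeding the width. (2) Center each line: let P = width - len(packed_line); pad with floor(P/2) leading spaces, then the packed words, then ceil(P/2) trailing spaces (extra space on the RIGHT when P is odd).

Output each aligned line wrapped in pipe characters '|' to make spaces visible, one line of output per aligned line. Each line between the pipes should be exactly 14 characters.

Answer: |  and I take  |
|    metal     |
|  waterfall   |
|   program    |
| diamond with |
|     have     |

Derivation:
Line 1: ['and', 'I', 'take'] (min_width=10, slack=4)
Line 2: ['metal'] (min_width=5, slack=9)
Line 3: ['waterfall'] (min_width=9, slack=5)
Line 4: ['program'] (min_width=7, slack=7)
Line 5: ['diamond', 'with'] (min_width=12, slack=2)
Line 6: ['have'] (min_width=4, slack=10)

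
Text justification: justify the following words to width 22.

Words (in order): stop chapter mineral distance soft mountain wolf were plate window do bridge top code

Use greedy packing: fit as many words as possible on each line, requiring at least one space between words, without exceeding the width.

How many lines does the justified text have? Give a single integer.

Line 1: ['stop', 'chapter', 'mineral'] (min_width=20, slack=2)
Line 2: ['distance', 'soft', 'mountain'] (min_width=22, slack=0)
Line 3: ['wolf', 'were', 'plate', 'window'] (min_width=22, slack=0)
Line 4: ['do', 'bridge', 'top', 'code'] (min_width=18, slack=4)
Total lines: 4

Answer: 4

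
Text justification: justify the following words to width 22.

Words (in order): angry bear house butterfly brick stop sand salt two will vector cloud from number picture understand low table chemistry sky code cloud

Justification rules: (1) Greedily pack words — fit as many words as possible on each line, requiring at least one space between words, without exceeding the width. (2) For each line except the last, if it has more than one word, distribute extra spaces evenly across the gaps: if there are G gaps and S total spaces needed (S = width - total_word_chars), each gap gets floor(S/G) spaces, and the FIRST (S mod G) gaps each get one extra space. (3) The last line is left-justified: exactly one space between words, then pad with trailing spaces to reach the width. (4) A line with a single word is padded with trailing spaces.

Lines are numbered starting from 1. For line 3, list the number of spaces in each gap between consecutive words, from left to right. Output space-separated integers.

Line 1: ['angry', 'bear', 'house'] (min_width=16, slack=6)
Line 2: ['butterfly', 'brick', 'stop'] (min_width=20, slack=2)
Line 3: ['sand', 'salt', 'two', 'will'] (min_width=18, slack=4)
Line 4: ['vector', 'cloud', 'from'] (min_width=17, slack=5)
Line 5: ['number', 'picture'] (min_width=14, slack=8)
Line 6: ['understand', 'low', 'table'] (min_width=20, slack=2)
Line 7: ['chemistry', 'sky', 'code'] (min_width=18, slack=4)
Line 8: ['cloud'] (min_width=5, slack=17)

Answer: 3 2 2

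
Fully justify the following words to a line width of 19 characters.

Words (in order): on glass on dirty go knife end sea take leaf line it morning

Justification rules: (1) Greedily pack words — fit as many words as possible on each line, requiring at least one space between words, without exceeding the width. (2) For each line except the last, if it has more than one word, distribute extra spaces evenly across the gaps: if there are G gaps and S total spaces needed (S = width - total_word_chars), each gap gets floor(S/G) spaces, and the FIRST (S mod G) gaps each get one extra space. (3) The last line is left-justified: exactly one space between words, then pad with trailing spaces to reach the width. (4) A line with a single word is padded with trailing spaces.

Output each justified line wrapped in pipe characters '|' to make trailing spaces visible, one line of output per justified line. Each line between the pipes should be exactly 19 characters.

Answer: |on  glass  on dirty|
|go  knife  end  sea|
|take  leaf  line it|
|morning            |

Derivation:
Line 1: ['on', 'glass', 'on', 'dirty'] (min_width=17, slack=2)
Line 2: ['go', 'knife', 'end', 'sea'] (min_width=16, slack=3)
Line 3: ['take', 'leaf', 'line', 'it'] (min_width=17, slack=2)
Line 4: ['morning'] (min_width=7, slack=12)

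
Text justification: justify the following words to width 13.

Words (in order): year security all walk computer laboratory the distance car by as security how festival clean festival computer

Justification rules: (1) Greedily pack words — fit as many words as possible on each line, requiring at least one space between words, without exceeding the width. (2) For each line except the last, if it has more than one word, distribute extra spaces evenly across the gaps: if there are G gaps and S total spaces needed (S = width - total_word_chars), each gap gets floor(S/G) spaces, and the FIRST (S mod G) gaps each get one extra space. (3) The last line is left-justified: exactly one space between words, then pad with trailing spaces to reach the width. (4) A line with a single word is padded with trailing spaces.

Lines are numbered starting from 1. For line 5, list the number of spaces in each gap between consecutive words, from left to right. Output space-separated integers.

Answer: 2

Derivation:
Line 1: ['year', 'security'] (min_width=13, slack=0)
Line 2: ['all', 'walk'] (min_width=8, slack=5)
Line 3: ['computer'] (min_width=8, slack=5)
Line 4: ['laboratory'] (min_width=10, slack=3)
Line 5: ['the', 'distance'] (min_width=12, slack=1)
Line 6: ['car', 'by', 'as'] (min_width=9, slack=4)
Line 7: ['security', 'how'] (min_width=12, slack=1)
Line 8: ['festival'] (min_width=8, slack=5)
Line 9: ['clean'] (min_width=5, slack=8)
Line 10: ['festival'] (min_width=8, slack=5)
Line 11: ['computer'] (min_width=8, slack=5)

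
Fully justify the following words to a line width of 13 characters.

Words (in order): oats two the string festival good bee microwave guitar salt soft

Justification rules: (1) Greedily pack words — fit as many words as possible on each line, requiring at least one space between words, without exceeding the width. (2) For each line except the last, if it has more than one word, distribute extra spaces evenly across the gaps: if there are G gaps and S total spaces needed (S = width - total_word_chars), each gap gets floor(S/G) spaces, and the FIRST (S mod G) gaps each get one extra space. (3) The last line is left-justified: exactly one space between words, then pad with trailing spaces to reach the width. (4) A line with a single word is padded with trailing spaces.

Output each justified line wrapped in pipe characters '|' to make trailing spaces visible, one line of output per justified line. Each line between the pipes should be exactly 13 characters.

Answer: |oats  two the|
|string       |
|festival good|
|bee microwave|
|guitar   salt|
|soft         |

Derivation:
Line 1: ['oats', 'two', 'the'] (min_width=12, slack=1)
Line 2: ['string'] (min_width=6, slack=7)
Line 3: ['festival', 'good'] (min_width=13, slack=0)
Line 4: ['bee', 'microwave'] (min_width=13, slack=0)
Line 5: ['guitar', 'salt'] (min_width=11, slack=2)
Line 6: ['soft'] (min_width=4, slack=9)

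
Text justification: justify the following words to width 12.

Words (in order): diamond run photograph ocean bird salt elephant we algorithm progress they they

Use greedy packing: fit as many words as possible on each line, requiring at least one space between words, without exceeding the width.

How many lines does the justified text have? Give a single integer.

Line 1: ['diamond', 'run'] (min_width=11, slack=1)
Line 2: ['photograph'] (min_width=10, slack=2)
Line 3: ['ocean', 'bird'] (min_width=10, slack=2)
Line 4: ['salt'] (min_width=4, slack=8)
Line 5: ['elephant', 'we'] (min_width=11, slack=1)
Line 6: ['algorithm'] (min_width=9, slack=3)
Line 7: ['progress'] (min_width=8, slack=4)
Line 8: ['they', 'they'] (min_width=9, slack=3)
Total lines: 8

Answer: 8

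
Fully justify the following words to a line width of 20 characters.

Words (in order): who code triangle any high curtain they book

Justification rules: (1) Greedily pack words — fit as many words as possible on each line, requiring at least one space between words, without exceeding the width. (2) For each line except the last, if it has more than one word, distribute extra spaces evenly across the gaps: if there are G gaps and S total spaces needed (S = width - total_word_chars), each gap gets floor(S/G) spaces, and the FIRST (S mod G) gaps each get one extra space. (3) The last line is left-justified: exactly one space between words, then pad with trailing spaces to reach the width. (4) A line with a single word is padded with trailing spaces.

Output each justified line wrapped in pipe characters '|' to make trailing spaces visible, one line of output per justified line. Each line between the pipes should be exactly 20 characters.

Answer: |who   code  triangle|
|any   high   curtain|
|they book           |

Derivation:
Line 1: ['who', 'code', 'triangle'] (min_width=17, slack=3)
Line 2: ['any', 'high', 'curtain'] (min_width=16, slack=4)
Line 3: ['they', 'book'] (min_width=9, slack=11)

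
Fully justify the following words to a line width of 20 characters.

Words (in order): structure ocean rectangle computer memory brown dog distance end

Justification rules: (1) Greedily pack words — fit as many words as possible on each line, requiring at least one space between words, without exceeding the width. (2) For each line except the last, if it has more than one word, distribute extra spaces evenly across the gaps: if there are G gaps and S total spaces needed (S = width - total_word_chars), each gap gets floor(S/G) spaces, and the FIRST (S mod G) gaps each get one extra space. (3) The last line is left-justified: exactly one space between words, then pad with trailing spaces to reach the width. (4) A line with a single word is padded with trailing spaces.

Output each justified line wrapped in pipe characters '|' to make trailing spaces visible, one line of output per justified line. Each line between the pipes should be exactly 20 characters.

Line 1: ['structure', 'ocean'] (min_width=15, slack=5)
Line 2: ['rectangle', 'computer'] (min_width=18, slack=2)
Line 3: ['memory', 'brown', 'dog'] (min_width=16, slack=4)
Line 4: ['distance', 'end'] (min_width=12, slack=8)

Answer: |structure      ocean|
|rectangle   computer|
|memory   brown   dog|
|distance end        |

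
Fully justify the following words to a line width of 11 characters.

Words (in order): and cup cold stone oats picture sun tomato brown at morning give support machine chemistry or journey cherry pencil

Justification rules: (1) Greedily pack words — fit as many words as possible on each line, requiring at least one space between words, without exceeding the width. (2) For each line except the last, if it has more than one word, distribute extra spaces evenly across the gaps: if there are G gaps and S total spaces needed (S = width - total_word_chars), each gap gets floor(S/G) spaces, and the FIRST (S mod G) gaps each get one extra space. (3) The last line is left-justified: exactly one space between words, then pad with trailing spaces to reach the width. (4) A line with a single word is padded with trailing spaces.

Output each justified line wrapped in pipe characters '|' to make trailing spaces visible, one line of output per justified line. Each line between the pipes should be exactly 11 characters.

Answer: |and     cup|
|cold  stone|
|oats       |
|picture sun|
|tomato     |
|brown    at|
|morning    |
|give       |
|support    |
|machine    |
|chemistry  |
|or  journey|
|cherry     |
|pencil     |

Derivation:
Line 1: ['and', 'cup'] (min_width=7, slack=4)
Line 2: ['cold', 'stone'] (min_width=10, slack=1)
Line 3: ['oats'] (min_width=4, slack=7)
Line 4: ['picture', 'sun'] (min_width=11, slack=0)
Line 5: ['tomato'] (min_width=6, slack=5)
Line 6: ['brown', 'at'] (min_width=8, slack=3)
Line 7: ['morning'] (min_width=7, slack=4)
Line 8: ['give'] (min_width=4, slack=7)
Line 9: ['support'] (min_width=7, slack=4)
Line 10: ['machine'] (min_width=7, slack=4)
Line 11: ['chemistry'] (min_width=9, slack=2)
Line 12: ['or', 'journey'] (min_width=10, slack=1)
Line 13: ['cherry'] (min_width=6, slack=5)
Line 14: ['pencil'] (min_width=6, slack=5)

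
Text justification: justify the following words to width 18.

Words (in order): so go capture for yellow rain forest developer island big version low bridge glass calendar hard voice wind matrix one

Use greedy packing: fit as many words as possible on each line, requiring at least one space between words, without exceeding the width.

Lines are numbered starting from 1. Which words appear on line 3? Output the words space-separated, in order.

Answer: developer island

Derivation:
Line 1: ['so', 'go', 'capture', 'for'] (min_width=17, slack=1)
Line 2: ['yellow', 'rain', 'forest'] (min_width=18, slack=0)
Line 3: ['developer', 'island'] (min_width=16, slack=2)
Line 4: ['big', 'version', 'low'] (min_width=15, slack=3)
Line 5: ['bridge', 'glass'] (min_width=12, slack=6)
Line 6: ['calendar', 'hard'] (min_width=13, slack=5)
Line 7: ['voice', 'wind', 'matrix'] (min_width=17, slack=1)
Line 8: ['one'] (min_width=3, slack=15)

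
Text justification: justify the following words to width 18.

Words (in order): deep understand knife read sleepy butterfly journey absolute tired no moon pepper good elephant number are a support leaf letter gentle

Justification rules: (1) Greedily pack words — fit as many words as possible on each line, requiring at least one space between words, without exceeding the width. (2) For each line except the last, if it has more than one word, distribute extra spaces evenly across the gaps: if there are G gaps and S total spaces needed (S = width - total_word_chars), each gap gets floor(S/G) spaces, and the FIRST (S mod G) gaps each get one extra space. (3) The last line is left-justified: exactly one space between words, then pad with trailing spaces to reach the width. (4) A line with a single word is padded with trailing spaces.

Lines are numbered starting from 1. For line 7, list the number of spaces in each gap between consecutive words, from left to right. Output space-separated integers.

Line 1: ['deep', 'understand'] (min_width=15, slack=3)
Line 2: ['knife', 'read', 'sleepy'] (min_width=17, slack=1)
Line 3: ['butterfly', 'journey'] (min_width=17, slack=1)
Line 4: ['absolute', 'tired', 'no'] (min_width=17, slack=1)
Line 5: ['moon', 'pepper', 'good'] (min_width=16, slack=2)
Line 6: ['elephant', 'number'] (min_width=15, slack=3)
Line 7: ['are', 'a', 'support', 'leaf'] (min_width=18, slack=0)
Line 8: ['letter', 'gentle'] (min_width=13, slack=5)

Answer: 1 1 1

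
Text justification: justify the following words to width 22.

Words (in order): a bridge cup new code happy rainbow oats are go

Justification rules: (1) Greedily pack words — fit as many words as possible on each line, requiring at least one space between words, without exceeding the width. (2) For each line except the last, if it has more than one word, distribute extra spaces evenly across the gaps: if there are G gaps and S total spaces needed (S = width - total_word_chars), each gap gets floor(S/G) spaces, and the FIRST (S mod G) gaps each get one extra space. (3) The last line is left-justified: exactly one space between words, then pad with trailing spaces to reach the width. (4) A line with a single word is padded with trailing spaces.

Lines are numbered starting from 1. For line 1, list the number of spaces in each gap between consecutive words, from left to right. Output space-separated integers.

Line 1: ['a', 'bridge', 'cup', 'new', 'code'] (min_width=21, slack=1)
Line 2: ['happy', 'rainbow', 'oats', 'are'] (min_width=22, slack=0)
Line 3: ['go'] (min_width=2, slack=20)

Answer: 2 1 1 1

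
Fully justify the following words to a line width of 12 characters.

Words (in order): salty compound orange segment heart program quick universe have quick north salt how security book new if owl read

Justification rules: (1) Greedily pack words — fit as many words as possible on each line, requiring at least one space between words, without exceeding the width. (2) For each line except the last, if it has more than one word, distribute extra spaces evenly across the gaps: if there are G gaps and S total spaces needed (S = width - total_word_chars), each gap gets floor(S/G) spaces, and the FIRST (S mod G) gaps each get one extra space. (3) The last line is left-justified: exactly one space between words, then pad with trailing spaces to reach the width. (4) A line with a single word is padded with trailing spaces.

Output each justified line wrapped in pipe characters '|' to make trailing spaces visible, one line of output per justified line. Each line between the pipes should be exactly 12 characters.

Line 1: ['salty'] (min_width=5, slack=7)
Line 2: ['compound'] (min_width=8, slack=4)
Line 3: ['orange'] (min_width=6, slack=6)
Line 4: ['segment'] (min_width=7, slack=5)
Line 5: ['heart'] (min_width=5, slack=7)
Line 6: ['program'] (min_width=7, slack=5)
Line 7: ['quick'] (min_width=5, slack=7)
Line 8: ['universe'] (min_width=8, slack=4)
Line 9: ['have', 'quick'] (min_width=10, slack=2)
Line 10: ['north', 'salt'] (min_width=10, slack=2)
Line 11: ['how', 'security'] (min_width=12, slack=0)
Line 12: ['book', 'new', 'if'] (min_width=11, slack=1)
Line 13: ['owl', 'read'] (min_width=8, slack=4)

Answer: |salty       |
|compound    |
|orange      |
|segment     |
|heart       |
|program     |
|quick       |
|universe    |
|have   quick|
|north   salt|
|how security|
|book  new if|
|owl read    |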